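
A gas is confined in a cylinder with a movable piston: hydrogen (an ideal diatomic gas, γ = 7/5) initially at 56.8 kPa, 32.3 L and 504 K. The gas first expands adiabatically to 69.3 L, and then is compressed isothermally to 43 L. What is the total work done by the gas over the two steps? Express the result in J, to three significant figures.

Step 1 (adiabatic): W = (P₁V₁ − P₂V₂)/(γ−1) = (1835 − 1352)/0.4 = 1207 J.
After step 1: P = 19.51 kPa, V = 69.3 L, T = 371.4 K.
Step 2 (isothermal): W = P₁V₁ ln(V₂/V₁) = (1352) ln(43/69.3) = -645.2 J.
W_total = 1207 − 645.2 = 561.7 J.

W_total ≈ 562 J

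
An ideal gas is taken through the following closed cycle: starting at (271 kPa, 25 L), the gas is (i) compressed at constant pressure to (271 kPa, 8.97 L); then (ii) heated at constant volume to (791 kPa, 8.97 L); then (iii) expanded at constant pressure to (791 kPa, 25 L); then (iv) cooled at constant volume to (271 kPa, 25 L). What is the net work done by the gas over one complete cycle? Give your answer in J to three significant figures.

W_net ≈ 8340 J

Constant-volume legs do no work.
W(i) = (271)(8.97 − 25) = -4344 J; W(iii) = (791)(25 − 8.97) = 12680 J.
W_net = -4344 + 12680 = 8336 J (the clockwise enclosed area).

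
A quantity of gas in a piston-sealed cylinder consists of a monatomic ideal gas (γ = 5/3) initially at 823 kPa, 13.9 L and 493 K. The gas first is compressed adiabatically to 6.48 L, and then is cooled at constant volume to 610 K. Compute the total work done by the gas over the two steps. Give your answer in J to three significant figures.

W_total ≈ -11400 J

Step 1 (adiabatic): W = (P₁V₁ − P₂V₂)/(γ−1) = (11440 − 19027)/0.667 = -11381 J.
Step 2 (isochoric): W = 0 (constant volume).
W_total = -11381 + 0 = -11381 J.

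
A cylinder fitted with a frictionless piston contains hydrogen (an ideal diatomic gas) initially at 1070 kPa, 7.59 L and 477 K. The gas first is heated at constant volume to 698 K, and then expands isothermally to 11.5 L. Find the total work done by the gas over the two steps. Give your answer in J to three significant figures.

W_total ≈ 4940 J

Step 1 (isochoric): W = 0 (constant volume).
After step 1: P = 1566 kPa (V unchanged).
Step 2 (isothermal): W = P₁V₁ ln(V₂/V₁) = (11884) ln(11.5/7.59) = 4938 J.
W_total = 0 + 4938 = 4938 J.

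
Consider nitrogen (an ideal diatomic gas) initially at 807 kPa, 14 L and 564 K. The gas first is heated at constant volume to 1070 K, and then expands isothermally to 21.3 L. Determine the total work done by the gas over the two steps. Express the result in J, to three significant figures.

W_total ≈ 8990 J

Step 1 (isochoric): W = 0 (constant volume).
After step 1: P = 1531 kPa (V unchanged).
Step 2 (isothermal): W = P₁V₁ ln(V₂/V₁) = (21434) ln(21.3/14) = 8995 J.
W_total = 0 + 8995 = 8995 J.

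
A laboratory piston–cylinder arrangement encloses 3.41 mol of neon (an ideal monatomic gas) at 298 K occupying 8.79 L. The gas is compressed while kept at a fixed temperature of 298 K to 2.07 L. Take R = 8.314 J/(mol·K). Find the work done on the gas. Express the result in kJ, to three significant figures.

W ≈ 12.2 kJ

Isothermal: W = nRT ln(V₂/V₁).
W = (3.41)(8.314)(298) × ln(2.07/8.79)
  = 8449 × -1.446
W_by_gas = -12217 J; work on gas = −W_by = 12217 J.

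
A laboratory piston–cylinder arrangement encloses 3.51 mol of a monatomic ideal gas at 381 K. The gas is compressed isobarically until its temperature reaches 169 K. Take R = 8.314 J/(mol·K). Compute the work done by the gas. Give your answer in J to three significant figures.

Isobaric: W = P ΔV = nR ΔT.
W = (3.51)(8.314)(169 − 381) = -6187 J.

W ≈ -6190 J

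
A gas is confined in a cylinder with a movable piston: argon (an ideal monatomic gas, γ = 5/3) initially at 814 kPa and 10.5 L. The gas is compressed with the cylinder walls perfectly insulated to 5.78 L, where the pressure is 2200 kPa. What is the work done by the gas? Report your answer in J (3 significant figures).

W ≈ -6250 J

Adiabatic: W = (P₁V₁ − P₂V₂)/(γ − 1) with γ = 5/3.
P₁V₁ = 8547 J, P₂V₂ = 12716 J.
W = (8547 − 12716) / 0.6667 = -6253 J.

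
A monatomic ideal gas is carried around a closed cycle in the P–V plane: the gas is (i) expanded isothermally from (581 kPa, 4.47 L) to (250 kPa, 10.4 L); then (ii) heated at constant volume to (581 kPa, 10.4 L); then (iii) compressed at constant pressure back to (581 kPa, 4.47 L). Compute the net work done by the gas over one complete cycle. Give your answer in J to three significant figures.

Leg (i): W = PᵢVᵢ ln(V_f/Vᵢ) = (2597) ln(10.4/4.47) = 2193 J.
Leg (ii): W = 0.
Leg (iii): W = PΔV = (581)(4.47 − 10.4) = -3445 J.
W_net = 2193 − 3445 = -1252 J.

W_net ≈ -1250 J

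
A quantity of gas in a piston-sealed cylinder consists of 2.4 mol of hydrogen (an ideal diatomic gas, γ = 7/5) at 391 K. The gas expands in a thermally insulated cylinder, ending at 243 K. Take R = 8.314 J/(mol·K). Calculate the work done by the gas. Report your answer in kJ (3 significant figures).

W ≈ 7.38 kJ

Adiabatic ⇒ Q = 0, so W_by = −ΔU = nCᵥ(T₁ − T₂).
Cᵥ = 5R/2 = 20.79 J/(mol·K).
W = (2.4)(20.79)(391 − 243) = 7383 J.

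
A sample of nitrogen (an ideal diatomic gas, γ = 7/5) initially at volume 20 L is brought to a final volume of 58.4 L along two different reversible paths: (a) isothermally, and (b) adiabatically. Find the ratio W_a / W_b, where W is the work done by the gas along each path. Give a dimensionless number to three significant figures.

Path (a) isothermal: W = P₁V₁ ln(V₂/V₁) → W_a/(P₁V₁) = 1.072.
Path (b) adiabatic: W = P₁V₁(1 − (V₁/V₂)^(γ−1))/(γ−1) → W_b/(P₁V₁) = 0.8715.
W_a / W_b = 1.072 / 0.8715 = 1.23.

W_a / W_b ≈ 1.23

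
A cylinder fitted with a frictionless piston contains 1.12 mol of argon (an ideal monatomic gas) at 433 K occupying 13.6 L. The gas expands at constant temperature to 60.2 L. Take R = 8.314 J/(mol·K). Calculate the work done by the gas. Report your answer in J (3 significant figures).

Isothermal: W = nRT ln(V₂/V₁).
W = (1.12)(8.314)(433) × ln(60.2/13.6)
  = 4032 × 1.488
W_by_gas = 5998 J.

W ≈ 6000 J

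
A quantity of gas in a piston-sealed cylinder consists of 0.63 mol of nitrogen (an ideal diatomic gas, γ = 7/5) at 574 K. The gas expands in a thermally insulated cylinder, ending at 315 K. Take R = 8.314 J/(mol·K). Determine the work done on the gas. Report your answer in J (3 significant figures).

Adiabatic ⇒ Q = 0, so W_by = −ΔU = nCᵥ(T₁ − T₂).
Cᵥ = 5R/2 = 20.79 J/(mol·K).
W = (0.63)(20.79)(574 − 315) = 3391 J.
Work on gas = −W_by = -3391 J.

W ≈ -3390 J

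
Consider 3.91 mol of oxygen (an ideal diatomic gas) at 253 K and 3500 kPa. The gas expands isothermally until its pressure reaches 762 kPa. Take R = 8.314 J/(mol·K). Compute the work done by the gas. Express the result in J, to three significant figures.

Isothermal process: W = nRT ln(V₂/V₁) = nRT ln(P₁/P₂).
W = (3.91)(8.314)(253) × ln(3500/762)
  = 8224 × ln(4.593) = 8224 × 1.525
W_by_gas = 12539 J.

W ≈ 12500 J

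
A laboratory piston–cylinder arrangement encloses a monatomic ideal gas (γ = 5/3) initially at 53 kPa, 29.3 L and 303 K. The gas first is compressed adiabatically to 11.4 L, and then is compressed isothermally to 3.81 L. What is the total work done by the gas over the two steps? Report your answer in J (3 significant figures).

Step 1 (adiabatic): W = (P₁V₁ − P₂V₂)/(γ−1) = (1553 − 2914)/0.667 = -2041 J.
After step 1: P = 255.6 kPa, V = 11.4 L, T = 568.5 K.
Step 2 (isothermal): W = P₁V₁ ln(V₂/V₁) = (2914) ln(3.81/11.4) = -3193 J.
W_total = -2041 − 3193 = -5235 J.

W_total ≈ -5230 J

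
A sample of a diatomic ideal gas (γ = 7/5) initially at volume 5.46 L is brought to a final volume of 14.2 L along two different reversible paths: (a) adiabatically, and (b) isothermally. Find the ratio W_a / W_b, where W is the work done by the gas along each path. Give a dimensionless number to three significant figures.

W_a / W_b ≈ 0.831

Path (a) adiabatic: W = P₁V₁(1 − (V₁/V₂)^(γ−1))/(γ−1) → W_a/(P₁V₁) = 0.7943.
Path (b) isothermal: W = P₁V₁ ln(V₂/V₁) → W_b/(P₁V₁) = 0.9558.
W_a / W_b = 0.7943 / 0.9558 = 0.831.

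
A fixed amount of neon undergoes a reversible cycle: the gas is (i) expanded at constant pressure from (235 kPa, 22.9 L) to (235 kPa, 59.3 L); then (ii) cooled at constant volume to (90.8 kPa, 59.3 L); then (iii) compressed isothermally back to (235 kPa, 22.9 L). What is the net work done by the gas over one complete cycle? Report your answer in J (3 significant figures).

Leg (i): W = PΔV = (235)(59.3 − 22.9) = 8554 J.
Leg (ii): W = 0.
Leg (iii): W = PᵢVᵢ ln(V_f/Vᵢ) = (5384) ln(22.9/59.3) = -5123 J.
W_net = 8554 − 5123 = 3431 J.

W_net ≈ 3430 J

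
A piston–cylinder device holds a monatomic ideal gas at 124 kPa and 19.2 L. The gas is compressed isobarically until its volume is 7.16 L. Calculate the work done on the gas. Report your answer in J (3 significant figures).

W ≈ 1490 J

Isobaric: W = P ΔV.
W = (124 kPa)(7.16 − 19.2 L) = (124)(-12.04) = -1493 J.
Work on gas = −W_by = 1493 J.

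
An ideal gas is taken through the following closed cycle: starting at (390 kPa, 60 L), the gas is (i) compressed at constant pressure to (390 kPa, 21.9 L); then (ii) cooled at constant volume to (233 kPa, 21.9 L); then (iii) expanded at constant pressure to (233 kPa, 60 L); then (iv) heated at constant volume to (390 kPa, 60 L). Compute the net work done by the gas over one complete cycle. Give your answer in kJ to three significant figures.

W_net ≈ -5.98 kJ

Constant-volume legs do no work.
W(i) = (390)(21.9 − 60) = -14859 J; W(iii) = (233)(60 − 21.9) = 8877 J.
W_net = -14859 + 8877 = -5982 J (the counter-clockwise enclosed area).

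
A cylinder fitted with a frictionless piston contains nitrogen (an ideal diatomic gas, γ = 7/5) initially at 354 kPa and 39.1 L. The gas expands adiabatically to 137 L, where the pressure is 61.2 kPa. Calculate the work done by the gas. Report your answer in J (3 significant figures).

Adiabatic: W = (P₁V₁ − P₂V₂)/(γ − 1) with γ = 7/5.
P₁V₁ = 13841 J, P₂V₂ = 8384 J.
W = (13841 − 8384) / 0.4 = 13643 J.

W ≈ 13600 J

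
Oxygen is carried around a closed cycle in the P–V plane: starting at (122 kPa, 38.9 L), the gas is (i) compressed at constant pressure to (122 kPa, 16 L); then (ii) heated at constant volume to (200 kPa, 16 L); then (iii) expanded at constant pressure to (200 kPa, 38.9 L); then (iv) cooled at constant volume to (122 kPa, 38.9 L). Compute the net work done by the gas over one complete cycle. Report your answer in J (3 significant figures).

Constant-volume legs do no work.
W(i) = (122)(16 − 38.9) = -2794 J; W(iii) = (200)(38.9 − 16) = 4580 J.
W_net = -2794 + 4580 = 1786 J (the clockwise enclosed area).

W_net ≈ 1790 J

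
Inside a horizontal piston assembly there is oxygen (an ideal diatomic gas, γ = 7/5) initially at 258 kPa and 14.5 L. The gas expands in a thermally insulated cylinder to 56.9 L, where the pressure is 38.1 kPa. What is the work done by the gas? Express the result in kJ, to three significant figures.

Adiabatic: W = (P₁V₁ − P₂V₂)/(γ − 1) with γ = 7/5.
P₁V₁ = 3741 J, P₂V₂ = 2168 J.
W = (3741 − 2168) / 0.4 = 3933 J.

W ≈ 3.93 kJ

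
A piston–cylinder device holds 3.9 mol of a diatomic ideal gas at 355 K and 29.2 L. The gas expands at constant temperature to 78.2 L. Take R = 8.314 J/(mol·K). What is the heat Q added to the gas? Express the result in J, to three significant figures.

Q ≈ 11300 J

Isothermal ⇒ ΔU = 0, so Q = W = nRT ln(V₂/V₁).
Q = (3.9)(8.314)(355) ln(78.2/29.2) = 11511 × 0.9851 = 11339 J.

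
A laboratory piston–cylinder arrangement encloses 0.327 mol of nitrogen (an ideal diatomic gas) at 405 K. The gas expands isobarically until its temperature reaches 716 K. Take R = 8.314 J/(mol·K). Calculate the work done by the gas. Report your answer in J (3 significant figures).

Isobaric: W = P ΔV = nR ΔT.
W = (0.327)(8.314)(716 − 405) = 845.5 J.

W ≈ 846 J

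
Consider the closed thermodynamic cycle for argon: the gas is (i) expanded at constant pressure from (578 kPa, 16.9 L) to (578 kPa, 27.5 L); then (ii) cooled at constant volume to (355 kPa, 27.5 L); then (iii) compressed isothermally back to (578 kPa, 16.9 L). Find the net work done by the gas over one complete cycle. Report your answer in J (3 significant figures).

W_net ≈ 1370 J

Leg (i): W = PΔV = (578)(27.5 − 16.9) = 6127 J.
Leg (ii): W = 0.
Leg (iii): W = PᵢVᵢ ln(V_f/Vᵢ) = (9762) ln(16.9/27.5) = -4753 J.
W_net = 6127 − 4753 = 1374 J.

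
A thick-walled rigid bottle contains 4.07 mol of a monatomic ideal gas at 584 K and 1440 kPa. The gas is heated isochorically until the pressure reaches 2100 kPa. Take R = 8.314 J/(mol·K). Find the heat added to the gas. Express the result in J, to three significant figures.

Constant volume ⇒ W = 0, so Q = ΔU = nCᵥΔT with Cᵥ = 3R/2 = 12.47 J/(mol·K).
At constant V, T₂/T₁ = P₂/P₁ ⇒ ΔT = T₁(P₂/P₁ − 1) = 584·(2100/1440 − 1) = 267.7 K.
ΔU = (4.07)(12.47)(267.7) = 13586 J.

Q ≈ 13600 J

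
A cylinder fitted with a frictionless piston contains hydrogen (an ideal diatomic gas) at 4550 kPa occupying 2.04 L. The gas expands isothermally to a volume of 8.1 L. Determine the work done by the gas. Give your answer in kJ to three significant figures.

W ≈ 12.8 kJ

Isothermal: W = nRT ln(V₂/V₁) = P₁V₁ ln(V₂/V₁).
P₁V₁ = (4550 kPa)(2.04 L) = 9282 J.
W = 9282 × ln(8.1/2.04) = 9282 × 1.379
W_by_gas = 12799 J.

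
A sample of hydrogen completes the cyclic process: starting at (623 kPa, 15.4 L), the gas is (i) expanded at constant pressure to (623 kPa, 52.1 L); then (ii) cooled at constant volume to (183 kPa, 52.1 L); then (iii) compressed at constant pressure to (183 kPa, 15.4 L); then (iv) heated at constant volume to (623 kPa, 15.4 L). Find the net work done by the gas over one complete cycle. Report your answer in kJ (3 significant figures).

W_net ≈ 16.1 kJ

Constant-volume legs do no work.
W(i) = (623)(52.1 − 15.4) = 22864 J; W(iii) = (183)(15.4 − 52.1) = -6716 J.
W_net = 22864 − 6716 = 16148 J (the clockwise enclosed area).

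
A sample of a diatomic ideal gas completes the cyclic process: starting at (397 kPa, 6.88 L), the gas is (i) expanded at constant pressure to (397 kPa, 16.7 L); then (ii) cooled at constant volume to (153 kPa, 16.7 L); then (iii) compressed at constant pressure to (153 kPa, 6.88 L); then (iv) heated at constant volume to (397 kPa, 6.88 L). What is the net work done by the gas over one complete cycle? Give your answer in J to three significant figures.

Constant-volume legs do no work.
W(i) = (397)(16.7 − 6.88) = 3899 J; W(iii) = (153)(6.88 − 16.7) = -1502 J.
W_net = 3899 − 1502 = 2396 J (the clockwise enclosed area).

W_net ≈ 2400 J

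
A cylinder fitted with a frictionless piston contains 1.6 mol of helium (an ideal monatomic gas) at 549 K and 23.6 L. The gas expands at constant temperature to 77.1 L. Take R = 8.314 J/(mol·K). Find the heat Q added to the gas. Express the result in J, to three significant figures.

Q ≈ 8650 J

Isothermal ⇒ ΔU = 0, so Q = W = nRT ln(V₂/V₁).
Q = (1.6)(8.314)(549) ln(77.1/23.6) = 7303 × 1.184 = 8646 J.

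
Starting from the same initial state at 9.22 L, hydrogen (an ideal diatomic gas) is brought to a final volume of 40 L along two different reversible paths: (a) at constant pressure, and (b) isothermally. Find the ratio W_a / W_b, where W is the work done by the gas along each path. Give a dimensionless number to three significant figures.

W_a / W_b ≈ 2.27

Path (a) isobaric: W = P₁(V₂ − V₁) → W_a/(P₁V₁) = 3.338.
Path (b) isothermal: W = P₁V₁ ln(V₂/V₁) → W_b/(P₁V₁) = 1.468.
W_a / W_b = 3.338 / 1.468 = 2.275.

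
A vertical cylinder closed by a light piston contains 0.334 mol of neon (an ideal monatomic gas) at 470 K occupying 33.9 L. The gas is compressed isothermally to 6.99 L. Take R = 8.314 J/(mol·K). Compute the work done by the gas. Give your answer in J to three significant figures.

Isothermal: W = nRT ln(V₂/V₁).
W = (0.334)(8.314)(470) × ln(6.99/33.9)
  = 1305 × -1.579
W_by_gas = -2061 J.

W ≈ -2060 J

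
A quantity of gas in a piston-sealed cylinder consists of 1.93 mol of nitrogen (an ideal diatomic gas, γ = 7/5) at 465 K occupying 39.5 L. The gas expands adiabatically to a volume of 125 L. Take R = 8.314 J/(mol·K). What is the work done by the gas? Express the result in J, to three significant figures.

W ≈ 6890 J

Adiabatic: TV^(γ−1) = const with γ = 7/5.
T₂ = T₁ (V₁/V₂)^(γ−1) = 465 × (39.5/125)^0.4 = 465 × 0.6308 = 293.3 K.
W_by = nCᵥ(T₁ − T₂) = (1.93)(20.79)(465 − 293.3) = 6887 J.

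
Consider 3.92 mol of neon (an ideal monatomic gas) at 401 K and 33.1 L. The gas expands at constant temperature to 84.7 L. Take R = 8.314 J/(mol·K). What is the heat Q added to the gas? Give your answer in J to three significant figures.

Isothermal ⇒ ΔU = 0, so Q = W = nRT ln(V₂/V₁).
Q = (3.92)(8.314)(401) ln(84.7/33.1) = 13069 × 0.9396 = 12279 J.

Q ≈ 12300 J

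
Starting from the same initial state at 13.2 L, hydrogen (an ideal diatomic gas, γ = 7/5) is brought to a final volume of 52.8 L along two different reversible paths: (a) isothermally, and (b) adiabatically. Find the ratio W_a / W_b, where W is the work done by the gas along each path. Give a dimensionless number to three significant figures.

Path (a) isothermal: W = P₁V₁ ln(V₂/V₁) → W_a/(P₁V₁) = 1.386.
Path (b) adiabatic: W = P₁V₁(1 − (V₁/V₂)^(γ−1))/(γ−1) → W_b/(P₁V₁) = 1.064.
W_a / W_b = 1.386 / 1.064 = 1.303.

W_a / W_b ≈ 1.30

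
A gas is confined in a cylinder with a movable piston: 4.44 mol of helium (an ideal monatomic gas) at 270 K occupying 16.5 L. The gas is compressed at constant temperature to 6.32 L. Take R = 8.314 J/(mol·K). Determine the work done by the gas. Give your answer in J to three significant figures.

Isothermal: W = nRT ln(V₂/V₁).
W = (4.44)(8.314)(270) × ln(6.32/16.5)
  = 9967 × -0.9596
W_by_gas = -9565 J.

W ≈ -9560 J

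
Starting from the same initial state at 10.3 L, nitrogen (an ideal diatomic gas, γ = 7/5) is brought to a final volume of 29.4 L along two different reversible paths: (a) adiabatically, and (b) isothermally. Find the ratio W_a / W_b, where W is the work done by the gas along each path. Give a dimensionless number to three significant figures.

Path (a) adiabatic: W = P₁V₁(1 − (V₁/V₂)^(γ−1))/(γ−1) → W_a/(P₁V₁) = 0.8566.
Path (b) isothermal: W = P₁V₁ ln(V₂/V₁) → W_b/(P₁V₁) = 1.049.
W_a / W_b = 0.8566 / 1.049 = 0.8167.

W_a / W_b ≈ 0.817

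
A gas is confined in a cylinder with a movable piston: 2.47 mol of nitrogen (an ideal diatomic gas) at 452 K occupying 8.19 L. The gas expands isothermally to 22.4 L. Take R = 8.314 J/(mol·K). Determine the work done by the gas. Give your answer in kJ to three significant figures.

W ≈ 9.34 kJ

Isothermal: W = nRT ln(V₂/V₁).
W = (2.47)(8.314)(452) × ln(22.4/8.19)
  = 9282 × 1.006
W_by_gas = 9339 J.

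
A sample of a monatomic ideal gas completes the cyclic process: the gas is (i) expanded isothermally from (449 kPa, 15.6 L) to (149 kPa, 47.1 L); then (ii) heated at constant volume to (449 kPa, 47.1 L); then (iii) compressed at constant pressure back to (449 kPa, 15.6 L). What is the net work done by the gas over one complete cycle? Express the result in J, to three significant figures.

W_net ≈ -6400 J

Leg (i): W = PᵢVᵢ ln(V_f/Vᵢ) = (7004) ln(47.1/15.6) = 7740 J.
Leg (ii): W = 0.
Leg (iii): W = PΔV = (449)(15.6 − 47.1) = -14144 J.
W_net = 7740 − 14144 = -6404 J.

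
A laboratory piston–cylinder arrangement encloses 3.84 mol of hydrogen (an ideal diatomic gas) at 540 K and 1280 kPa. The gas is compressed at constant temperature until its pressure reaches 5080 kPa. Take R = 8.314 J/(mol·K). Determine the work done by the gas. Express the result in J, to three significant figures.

Isothermal process: W = nRT ln(V₂/V₁) = nRT ln(P₁/P₂).
W = (3.84)(8.314)(540) × ln(1280/5080)
  = 17240 × ln(0.252) = 17240 × -1.378
W_by_gas = -23764 J.

W ≈ -23800 J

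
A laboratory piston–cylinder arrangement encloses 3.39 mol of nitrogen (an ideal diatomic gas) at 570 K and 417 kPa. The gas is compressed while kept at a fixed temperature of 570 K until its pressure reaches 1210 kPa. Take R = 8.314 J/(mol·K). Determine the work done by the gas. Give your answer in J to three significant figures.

Isothermal process: W = nRT ln(V₂/V₁) = nRT ln(P₁/P₂).
W = (3.39)(8.314)(570) × ln(417/1210)
  = 16065 × ln(0.3446) = 16065 × -1.065
W_by_gas = -17114 J.

W ≈ -17100 J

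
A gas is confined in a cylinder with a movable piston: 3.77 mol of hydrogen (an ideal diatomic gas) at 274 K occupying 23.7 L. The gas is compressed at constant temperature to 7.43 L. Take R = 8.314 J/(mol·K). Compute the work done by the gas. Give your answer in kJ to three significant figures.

W ≈ -9.96 kJ

Isothermal: W = nRT ln(V₂/V₁).
W = (3.77)(8.314)(274) × ln(7.43/23.7)
  = 8588 × -1.16
W_by_gas = -9962 J.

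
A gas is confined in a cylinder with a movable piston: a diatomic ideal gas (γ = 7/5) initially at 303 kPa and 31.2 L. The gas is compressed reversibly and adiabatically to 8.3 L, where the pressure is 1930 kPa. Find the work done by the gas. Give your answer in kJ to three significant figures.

Adiabatic: W = (P₁V₁ − P₂V₂)/(γ − 1) with γ = 7/5.
P₁V₁ = 9454 J, P₂V₂ = 16019 J.
W = (9454 − 16019) / 0.4 = -16414 J.

W ≈ -16.4 kJ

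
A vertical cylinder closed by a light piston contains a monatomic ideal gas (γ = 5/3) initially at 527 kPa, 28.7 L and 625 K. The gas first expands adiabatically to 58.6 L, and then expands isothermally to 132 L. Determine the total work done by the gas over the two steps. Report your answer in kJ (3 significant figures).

Step 1 (adiabatic): W = (P₁V₁ − P₂V₂)/(γ−1) = (15125 − 9398)/0.667 = 8591 J.
After step 1: P = 160.4 kPa, V = 58.6 L, T = 388.3 K.
Step 2 (isothermal): W = P₁V₁ ln(V₂/V₁) = (9398) ln(132/58.6) = 7631 J.
W_total = 8591 + 7631 = 16222 J.

W_total ≈ 16.2 kJ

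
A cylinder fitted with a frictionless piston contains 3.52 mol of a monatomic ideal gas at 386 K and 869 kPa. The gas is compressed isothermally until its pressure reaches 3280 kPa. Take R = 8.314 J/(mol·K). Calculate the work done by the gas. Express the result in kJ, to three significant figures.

Isothermal process: W = nRT ln(V₂/V₁) = nRT ln(P₁/P₂).
W = (3.52)(8.314)(386) × ln(869/3280)
  = 11296 × ln(0.2649) = 11296 × -1.328
W_by_gas = -15005 J.

W ≈ -15.0 kJ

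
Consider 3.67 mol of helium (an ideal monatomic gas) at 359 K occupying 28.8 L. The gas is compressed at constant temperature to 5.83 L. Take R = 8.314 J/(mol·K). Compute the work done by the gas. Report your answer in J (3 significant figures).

Isothermal: W = nRT ln(V₂/V₁).
W = (3.67)(8.314)(359) × ln(5.83/28.8)
  = 10954 × -1.597
W_by_gas = -17497 J.

W ≈ -17500 J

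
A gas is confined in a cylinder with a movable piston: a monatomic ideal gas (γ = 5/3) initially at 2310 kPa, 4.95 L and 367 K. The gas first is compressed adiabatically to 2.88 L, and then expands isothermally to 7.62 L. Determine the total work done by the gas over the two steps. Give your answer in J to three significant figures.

Step 1 (adiabatic): W = (P₁V₁ − P₂V₂)/(γ−1) = (11434 − 16407)/0.667 = -7459 J.
After step 1: P = 5697 kPa, V = 2.88 L, T = 526.6 K.
Step 2 (isothermal): W = P₁V₁ ln(V₂/V₁) = (16407) ln(7.62/2.88) = 15964 J.
W_total = -7459 + 15964 = 8505 J.

W_total ≈ 8510 J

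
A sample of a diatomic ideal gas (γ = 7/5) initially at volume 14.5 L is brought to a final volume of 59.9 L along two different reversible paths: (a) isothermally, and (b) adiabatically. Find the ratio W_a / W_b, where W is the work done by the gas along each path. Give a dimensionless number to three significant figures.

Path (a) isothermal: W = P₁V₁ ln(V₂/V₁) → W_a/(P₁V₁) = 1.419.
Path (b) adiabatic: W = P₁V₁(1 − (V₁/V₂)^(γ−1))/(γ−1) → W_b/(P₁V₁) = 1.083.
W_a / W_b = 1.419 / 1.083 = 1.31.

W_a / W_b ≈ 1.31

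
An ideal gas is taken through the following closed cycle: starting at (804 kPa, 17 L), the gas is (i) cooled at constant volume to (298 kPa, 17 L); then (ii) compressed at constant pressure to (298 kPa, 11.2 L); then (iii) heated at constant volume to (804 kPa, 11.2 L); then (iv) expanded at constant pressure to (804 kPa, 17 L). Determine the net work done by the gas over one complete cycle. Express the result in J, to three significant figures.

W_net ≈ 2930 J

Constant-volume legs do no work.
W(ii) = (298)(11.2 − 17) = -1728 J; W(iv) = (804)(17 − 11.2) = 4663 J.
W_net = -1728 + 4663 = 2935 J (the clockwise enclosed area).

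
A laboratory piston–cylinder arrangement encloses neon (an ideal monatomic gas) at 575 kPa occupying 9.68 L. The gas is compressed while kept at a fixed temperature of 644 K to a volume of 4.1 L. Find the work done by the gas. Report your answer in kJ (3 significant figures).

W ≈ -4.78 kJ

Isothermal: W = nRT ln(V₂/V₁) = P₁V₁ ln(V₂/V₁).
P₁V₁ = (575 kPa)(9.68 L) = 5566 J.
W = 5566 × ln(4.1/9.68) = 5566 × -0.8591
W_by_gas = -4782 J.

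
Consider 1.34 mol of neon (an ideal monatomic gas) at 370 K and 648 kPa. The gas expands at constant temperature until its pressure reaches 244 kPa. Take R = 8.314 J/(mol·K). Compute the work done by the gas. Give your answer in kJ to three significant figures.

W ≈ 4.03 kJ

Isothermal process: W = nRT ln(V₂/V₁) = nRT ln(P₁/P₂).
W = (1.34)(8.314)(370) × ln(648/244)
  = 4122 × ln(2.656) = 4122 × 0.9767
W_by_gas = 4026 J.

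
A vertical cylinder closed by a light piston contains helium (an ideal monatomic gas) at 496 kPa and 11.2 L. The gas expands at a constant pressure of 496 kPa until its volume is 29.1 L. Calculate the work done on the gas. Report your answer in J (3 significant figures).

W ≈ -8880 J

Isobaric: W = P ΔV.
W = (496 kPa)(29.1 − 11.2 L) = (496)(17.9) = 8878 J.
Work on gas = −W_by = -8878 J.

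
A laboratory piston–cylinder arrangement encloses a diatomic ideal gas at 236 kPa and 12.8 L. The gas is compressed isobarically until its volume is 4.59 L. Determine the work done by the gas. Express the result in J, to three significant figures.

Isobaric: W = P ΔV.
W = (236 kPa)(4.59 − 12.8 L) = (236)(-8.21) = -1938 J.

W ≈ -1940 J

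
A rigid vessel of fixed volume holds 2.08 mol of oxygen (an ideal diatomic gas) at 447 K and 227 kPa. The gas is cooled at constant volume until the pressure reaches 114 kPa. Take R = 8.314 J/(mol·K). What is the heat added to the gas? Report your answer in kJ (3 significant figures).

Constant volume ⇒ W = 0, so Q = ΔU = nCᵥΔT with Cᵥ = 5R/2 = 20.79 J/(mol·K).
At constant V, T₂/T₁ = P₂/P₁ ⇒ ΔT = T₁(P₂/P₁ − 1) = 447·(114/227 − 1) = -222.5 K.
ΔU = (2.08)(20.79)(-222.5) = -9620 J.

Q ≈ -9.62 kJ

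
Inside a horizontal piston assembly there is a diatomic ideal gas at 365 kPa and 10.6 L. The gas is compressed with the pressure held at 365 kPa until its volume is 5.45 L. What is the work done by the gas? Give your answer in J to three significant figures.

W ≈ -1880 J

Isobaric: W = P ΔV.
W = (365 kPa)(5.45 − 10.6 L) = (365)(-5.15) = -1880 J.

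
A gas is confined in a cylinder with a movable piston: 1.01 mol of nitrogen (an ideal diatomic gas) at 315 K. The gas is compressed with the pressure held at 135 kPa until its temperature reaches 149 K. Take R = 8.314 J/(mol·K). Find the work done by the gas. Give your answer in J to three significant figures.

Isobaric: W = P ΔV = nR ΔT.
W = (1.01)(8.314)(149 − 315) = -1394 J.

W ≈ -1390 J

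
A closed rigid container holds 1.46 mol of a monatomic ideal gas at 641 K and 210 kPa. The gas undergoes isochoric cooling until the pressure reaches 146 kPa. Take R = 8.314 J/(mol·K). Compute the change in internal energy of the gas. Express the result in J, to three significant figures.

Constant volume ⇒ W = 0, so Q = ΔU = nCᵥΔT with Cᵥ = 3R/2 = 12.47 J/(mol·K).
At constant V, T₂/T₁ = P₂/P₁ ⇒ ΔT = T₁(P₂/P₁ − 1) = 641·(146/210 − 1) = -195.4 K.
ΔU = (1.46)(12.47)(-195.4) = -3557 J.

ΔU ≈ -3560 J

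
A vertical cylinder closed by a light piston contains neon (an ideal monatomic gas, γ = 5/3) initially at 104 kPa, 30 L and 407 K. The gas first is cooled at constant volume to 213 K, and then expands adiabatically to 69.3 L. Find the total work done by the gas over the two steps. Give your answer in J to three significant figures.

Step 1 (isochoric): W = 0 (constant volume).
After step 1: P = 54.43 kPa (V unchanged).
Step 2 (adiabatic): W = (P₁V₁ − P₂V₂)/(γ−1) = (1633 − 934.4)/0.667 = 1048 J.
W_total = 0 + 1048 = 1048 J.

W_total ≈ 1050 J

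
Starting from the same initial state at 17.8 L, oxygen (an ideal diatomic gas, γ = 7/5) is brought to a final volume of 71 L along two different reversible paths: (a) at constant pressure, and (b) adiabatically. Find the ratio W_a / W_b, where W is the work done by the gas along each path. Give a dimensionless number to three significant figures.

Path (a) isobaric: W = P₁(V₂ − V₁) → W_a/(P₁V₁) = 2.989.
Path (b) adiabatic: W = P₁V₁(1 − (V₁/V₂)^(γ−1))/(γ−1) → W_b/(P₁V₁) = 1.063.
W_a / W_b = 2.989 / 1.063 = 2.813.

W_a / W_b ≈ 2.81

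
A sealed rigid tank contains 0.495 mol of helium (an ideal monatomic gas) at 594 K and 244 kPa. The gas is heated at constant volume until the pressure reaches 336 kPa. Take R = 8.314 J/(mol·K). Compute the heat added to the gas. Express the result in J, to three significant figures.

Q ≈ 1380 J

Constant volume ⇒ W = 0, so Q = ΔU = nCᵥΔT with Cᵥ = 3R/2 = 12.47 J/(mol·K).
At constant V, T₂/T₁ = P₂/P₁ ⇒ ΔT = T₁(P₂/P₁ − 1) = 594·(336/244 − 1) = 224 K.
ΔU = (0.495)(12.47)(224) = 1383 J.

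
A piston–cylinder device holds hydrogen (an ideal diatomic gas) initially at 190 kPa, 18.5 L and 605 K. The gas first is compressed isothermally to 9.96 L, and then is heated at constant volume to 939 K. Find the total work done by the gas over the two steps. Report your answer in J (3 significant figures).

Step 1 (isothermal): W = P₁V₁ ln(V₂/V₁) = (3515) ln(9.96/18.5) = -2176 J.
Step 2 (isochoric): W = 0 (constant volume).
W_total = -2176 + 0 = -2176 J.

W_total ≈ -2180 J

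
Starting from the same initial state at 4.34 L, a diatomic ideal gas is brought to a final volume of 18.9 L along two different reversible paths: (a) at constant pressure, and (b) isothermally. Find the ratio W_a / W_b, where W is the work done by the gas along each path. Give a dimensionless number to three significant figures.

Path (a) isobaric: W = P₁(V₂ − V₁) → W_a/(P₁V₁) = 3.355.
Path (b) isothermal: W = P₁V₁ ln(V₂/V₁) → W_b/(P₁V₁) = 1.471.
W_a / W_b = 3.355 / 1.471 = 2.28.

W_a / W_b ≈ 2.28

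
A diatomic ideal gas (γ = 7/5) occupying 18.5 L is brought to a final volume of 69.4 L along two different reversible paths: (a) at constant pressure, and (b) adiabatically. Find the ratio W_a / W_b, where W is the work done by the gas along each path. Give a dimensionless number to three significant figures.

Path (a) isobaric: W = P₁(V₂ − V₁) → W_a/(P₁V₁) = 2.751.
Path (b) adiabatic: W = P₁V₁(1 − (V₁/V₂)^(γ−1))/(γ−1) → W_b/(P₁V₁) = 1.027.
W_a / W_b = 2.751 / 1.027 = 2.68.

W_a / W_b ≈ 2.68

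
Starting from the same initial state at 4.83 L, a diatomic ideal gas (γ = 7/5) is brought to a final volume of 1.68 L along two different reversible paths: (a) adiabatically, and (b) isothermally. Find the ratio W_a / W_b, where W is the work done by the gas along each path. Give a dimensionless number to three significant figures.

Path (a) adiabatic: W = P₁V₁(1 − (V₁/V₂)^(γ−1))/(γ−1) → W_a/(P₁V₁) = -1.314.
Path (b) isothermal: W = P₁V₁ ln(V₂/V₁) → W_b/(P₁V₁) = -1.056.
W_a / W_b = -1.314 / -1.056 = 1.244.

W_a / W_b ≈ 1.24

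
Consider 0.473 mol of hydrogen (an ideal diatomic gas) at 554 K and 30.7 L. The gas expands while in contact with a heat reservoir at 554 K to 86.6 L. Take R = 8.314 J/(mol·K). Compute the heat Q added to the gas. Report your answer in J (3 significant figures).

Isothermal ⇒ ΔU = 0, so Q = W = nRT ln(V₂/V₁).
Q = (0.473)(8.314)(554) ln(86.6/30.7) = 2179 × 1.037 = 2259 J.

Q ≈ 2260 J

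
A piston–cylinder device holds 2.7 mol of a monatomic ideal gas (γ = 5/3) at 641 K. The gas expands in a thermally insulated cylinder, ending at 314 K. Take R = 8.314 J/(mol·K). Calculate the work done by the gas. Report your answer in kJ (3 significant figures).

W ≈ 11.0 kJ

Adiabatic ⇒ Q = 0, so W_by = −ΔU = nCᵥ(T₁ − T₂).
Cᵥ = 3R/2 = 12.47 J/(mol·K).
W = (2.7)(12.47)(641 − 314) = 11011 J.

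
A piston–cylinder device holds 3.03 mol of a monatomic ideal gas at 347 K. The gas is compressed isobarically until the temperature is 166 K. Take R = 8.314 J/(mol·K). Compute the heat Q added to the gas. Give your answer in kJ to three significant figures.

Q ≈ -11.4 kJ

Isobaric: W = nRΔT = (3.03)(8.314)(-181) = -4560 J.
ΔU = nCᵥΔT with Cᵥ = 3R/2: ΔU = (3.03)(12.47)(-181) = -6839 J.
Q = ΔU + W = -6839 − 4560 = -11399 J.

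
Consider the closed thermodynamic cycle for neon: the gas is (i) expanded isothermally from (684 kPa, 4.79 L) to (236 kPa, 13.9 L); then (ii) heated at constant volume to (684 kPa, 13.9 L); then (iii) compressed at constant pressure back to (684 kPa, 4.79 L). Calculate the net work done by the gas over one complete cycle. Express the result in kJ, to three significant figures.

Leg (i): W = PᵢVᵢ ln(V_f/Vᵢ) = (3276) ln(13.9/4.79) = 3490 J.
Leg (ii): W = 0.
Leg (iii): W = PΔV = (684)(4.79 − 13.9) = -6231 J.
W_net = 3490 − 6231 = -2741 J.

W_net ≈ -2.74 kJ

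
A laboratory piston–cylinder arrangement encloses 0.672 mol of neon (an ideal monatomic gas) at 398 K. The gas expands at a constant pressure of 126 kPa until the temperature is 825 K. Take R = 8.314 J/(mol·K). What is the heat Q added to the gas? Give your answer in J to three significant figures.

Q ≈ 5960 J

Isobaric: W = nRΔT = (0.672)(8.314)(427) = 2386 J.
ΔU = nCᵥΔT with Cᵥ = 3R/2: ΔU = (0.672)(12.47)(427) = 3578 J.
Q = ΔU + W = 3578 + 2386 = 5964 J.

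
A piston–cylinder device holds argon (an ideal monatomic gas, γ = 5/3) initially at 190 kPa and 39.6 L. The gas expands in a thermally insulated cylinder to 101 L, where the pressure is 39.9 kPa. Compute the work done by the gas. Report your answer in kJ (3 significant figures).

W ≈ 5.24 kJ

Adiabatic: W = (P₁V₁ − P₂V₂)/(γ − 1) with γ = 5/3.
P₁V₁ = 7524 J, P₂V₂ = 4030 J.
W = (7524 − 4030) / 0.6667 = 5241 J.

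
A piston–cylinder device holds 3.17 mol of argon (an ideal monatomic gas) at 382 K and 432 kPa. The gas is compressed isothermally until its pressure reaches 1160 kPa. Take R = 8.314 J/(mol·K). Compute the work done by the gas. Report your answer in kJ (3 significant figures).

W ≈ -9.94 kJ

Isothermal process: W = nRT ln(V₂/V₁) = nRT ln(P₁/P₂).
W = (3.17)(8.314)(382) × ln(432/1160)
  = 10068 × ln(0.3724) = 10068 × -0.9877
W_by_gas = -9944 J.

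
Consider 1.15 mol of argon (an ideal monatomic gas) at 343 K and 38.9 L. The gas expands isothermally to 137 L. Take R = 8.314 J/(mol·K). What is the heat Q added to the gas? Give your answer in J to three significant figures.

Q ≈ 4130 J

Isothermal ⇒ ΔU = 0, so Q = W = nRT ln(V₂/V₁).
Q = (1.15)(8.314)(343) ln(137/38.9) = 3279 × 1.259 = 4129 J.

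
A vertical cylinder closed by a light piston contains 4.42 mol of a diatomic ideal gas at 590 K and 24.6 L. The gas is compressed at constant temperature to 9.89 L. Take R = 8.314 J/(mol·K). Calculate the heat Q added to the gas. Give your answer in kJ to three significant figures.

Q ≈ -19.8 kJ

Isothermal ⇒ ΔU = 0, so Q = W = nRT ln(V₂/V₁).
Q = (4.42)(8.314)(590) ln(9.89/24.6) = 21681 × -0.9112 = -19756 J.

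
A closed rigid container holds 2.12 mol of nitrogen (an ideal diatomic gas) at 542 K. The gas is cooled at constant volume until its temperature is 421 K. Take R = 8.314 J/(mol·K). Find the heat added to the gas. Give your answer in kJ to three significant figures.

Q ≈ -5.33 kJ

Constant volume ⇒ W = 0, so Q = ΔU = nCᵥΔT with Cᵥ = 5R/2 = 20.79 J/(mol·K).
ΔU = (2.12)(20.79)(421 − 542) = -5332 J.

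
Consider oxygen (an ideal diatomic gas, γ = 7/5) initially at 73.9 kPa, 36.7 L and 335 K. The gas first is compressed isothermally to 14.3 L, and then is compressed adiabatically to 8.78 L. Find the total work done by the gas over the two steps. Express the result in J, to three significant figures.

W_total ≈ -4020 J

Step 1 (isothermal): W = P₁V₁ ln(V₂/V₁) = (2712) ln(14.3/36.7) = -2556 J.
After step 1: P = 189.7 kPa, V = 14.3 L, T = 335 K.
Step 2 (adiabatic): W = (P₁V₁ − P₂V₂)/(γ−1) = (2712 − 3296)/0.4 = -1461 J.
W_total = -2556 − 1461 = -4017 J.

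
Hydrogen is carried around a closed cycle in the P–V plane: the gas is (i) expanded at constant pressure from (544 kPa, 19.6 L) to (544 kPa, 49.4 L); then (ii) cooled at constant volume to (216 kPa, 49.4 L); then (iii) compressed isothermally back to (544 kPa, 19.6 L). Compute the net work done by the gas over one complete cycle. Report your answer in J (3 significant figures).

Leg (i): W = PΔV = (544)(49.4 − 19.6) = 16211 J.
Leg (ii): W = 0.
Leg (iii): W = PᵢVᵢ ln(V_f/Vᵢ) = (10670) ln(19.6/49.4) = -9864 J.
W_net = 16211 − 9864 = 6347 J.

W_net ≈ 6350 J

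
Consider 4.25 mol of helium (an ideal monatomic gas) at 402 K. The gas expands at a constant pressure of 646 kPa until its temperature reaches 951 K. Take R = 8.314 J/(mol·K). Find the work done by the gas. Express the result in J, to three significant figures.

Isobaric: W = P ΔV = nR ΔT.
W = (4.25)(8.314)(951 − 402) = 19399 J.

W ≈ 19400 J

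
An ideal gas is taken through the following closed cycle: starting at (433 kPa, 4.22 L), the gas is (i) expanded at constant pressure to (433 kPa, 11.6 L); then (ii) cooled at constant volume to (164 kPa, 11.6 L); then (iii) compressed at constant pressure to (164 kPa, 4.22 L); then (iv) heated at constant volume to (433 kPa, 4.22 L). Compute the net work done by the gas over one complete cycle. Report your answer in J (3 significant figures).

Constant-volume legs do no work.
W(i) = (433)(11.6 − 4.22) = 3196 J; W(iii) = (164)(4.22 − 11.6) = -1210 J.
W_net = 3196 − 1210 = 1985 J (the clockwise enclosed area).

W_net ≈ 1990 J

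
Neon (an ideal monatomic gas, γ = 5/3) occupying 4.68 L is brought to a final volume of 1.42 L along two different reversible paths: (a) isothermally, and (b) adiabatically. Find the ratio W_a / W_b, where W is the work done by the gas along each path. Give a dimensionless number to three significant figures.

Path (a) isothermal: W = P₁V₁ ln(V₂/V₁) → W_a/(P₁V₁) = -1.193.
Path (b) adiabatic: W = P₁V₁(1 − (V₁/V₂)^(γ−1))/(γ−1) → W_b/(P₁V₁) = -1.822.
W_a / W_b = -1.193 / -1.822 = 0.6546.

W_a / W_b ≈ 0.655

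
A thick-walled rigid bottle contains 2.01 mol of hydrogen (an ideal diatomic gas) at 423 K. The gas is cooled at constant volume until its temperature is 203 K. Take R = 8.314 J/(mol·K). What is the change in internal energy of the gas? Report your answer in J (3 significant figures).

ΔU ≈ -9190 J

Constant volume ⇒ W = 0, so Q = ΔU = nCᵥΔT with Cᵥ = 5R/2 = 20.79 J/(mol·K).
ΔU = (2.01)(20.79)(203 − 423) = -9191 J.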